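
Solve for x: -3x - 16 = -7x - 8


Starting with: -3x - 16 = -7x - 8
Move all x terms to left: (-3 + 7)x = -8 + 16
Simplify: 4x = 8
Divide both sides by 4: x = 2

x = 2


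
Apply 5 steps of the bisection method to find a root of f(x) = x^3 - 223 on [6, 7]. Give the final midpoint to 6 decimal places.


f(x) = x^3 - 223
f(6) = -7 < 0
f(7) = 120 > 0

Step 1: midpoint = (6.000000 + 7.000000)/2 = 6.500000
  f(6.500000) = 51.625000
  f(mid) > 0, so root is in [6.000000, 6.500000]

Step 2: midpoint = (6.000000 + 6.500000)/2 = 6.250000
  f(6.250000) = 21.140625
  f(mid) > 0, so root is in [6.000000, 6.250000]

Step 3: midpoint = (6.000000 + 6.250000)/2 = 6.125000
  f(6.125000) = 6.783203
  f(mid) > 0, so root is in [6.000000, 6.125000]

Step 4: midpoint = (6.000000 + 6.125000)/2 = 6.062500
  f(6.062500) = -0.179443
  f(mid) < 0, so root is in [6.062500, 6.125000]

Step 5: midpoint = (6.062500 + 6.125000)/2 = 6.093750
  f(6.093750) = 3.284027
  f(mid) > 0, so root is in [6.062500, 6.093750]

midpoint = 6.093750


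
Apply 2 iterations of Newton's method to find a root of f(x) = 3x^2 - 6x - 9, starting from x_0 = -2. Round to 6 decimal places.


Newton's method: x_(n+1) = x_n - f(x_n)/f'(x_n)
f(x) = 3x^2 - 6x - 9
f'(x) = 6x - 6

Iteration 1:
  f(-2.000000) = 15.000000
  f'(-2.000000) = -18.000000
  x_1 = -2.000000 - (15.000000)/(-18.000000) = -1.166667

Iteration 2:
  f(-1.166667) = 2.083333
  f'(-1.166667) = -13.000000
  x_2 = -1.166667 - (2.083333)/(-13.000000) = -1.006410

x_2 = -1.006410


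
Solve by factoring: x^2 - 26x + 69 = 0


We need two numbers that multiply to 69 and add to -26.
Those numbers are -3 and -23 (since (-3) * (-23) = 69 and (-3) + (-23) = -26).
So x^2 - 26x + 69 = (x - 3)(x - 23) = 0
Setting each factor to zero: x = 3 or x = 23

x = 3, x = 23


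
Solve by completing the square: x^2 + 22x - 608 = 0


Start: x^2 + 22x - 608 = 0
Move constant: x^2 + 22x = 608
Half of 22 is 11, squared is 121
Add 121 to both sides: x^2 + 22x + 121 = 729
(x + 11)^2 = 729
x + 11 = ±27
x = -11 + 27 = 16 or x = -11 - 27 = -38

x = -38, x = 16


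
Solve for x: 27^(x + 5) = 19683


Express both sides with the same base.
19683 = 27^3
Since the bases match, equate exponents: x + 5 = 3
So x = 3 - (5) = -2

x = -2


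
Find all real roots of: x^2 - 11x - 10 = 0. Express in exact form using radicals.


Using the quadratic formula: x = (-b ± sqrt(b^2 - 4ac)) / (2a)
Here a = 1, b = -11, c = -10
Discriminant = b^2 - 4ac = (-11)^2 - 4(1)(-10) = 121 + 40 = 161
Since discriminant = 161 > 0, there are two real roots.
x = (11 ± sqrt(161)) / 2
Numerically: x ≈ 11.8443 or x ≈ -0.8443

x = (11 + sqrt(161)) / 2 or x = (11 - sqrt(161)) / 2


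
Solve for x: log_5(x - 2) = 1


Convert to exponential form: x - 2 = 5^1 = 5
x = 5 + 2 = 7
Check: log_5(7 - 2) = log_5(5) = log_5(5) = 1 ✓

x = 7


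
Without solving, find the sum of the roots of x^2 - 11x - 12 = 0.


By Vieta's formulas for ax^2 + bx + c = 0:
  Sum of roots = -b/a
  Product of roots = c/a

Here a = 1, b = -11, c = -12
Sum = -(-11)/1 = 11
Product = -12/1 = -12

Sum = 11


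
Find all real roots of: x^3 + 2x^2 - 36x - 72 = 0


Let p(x) = x^3 + 2x^2 - 36x - 72. By the rational root theorem (leading coefficient 1), any rational root is an integer divisor of 72: try ±1, ±2, ... in turn.
Test x = 1: value = -105 ≠ 0.
Test x = -1: value = -35 ≠ 0.
Test x = 2: value = -128 ≠ 0.
Test x = -2: value = 0 ✓, so (x + 2) is a factor.
Synthetic division by (x + 2): bring down 1; 1(-2) + 2 = 0; 0(-2) - 36 = -36; (-36)(-2) - 72 = 0 → quotient x^2 - 36, remainder 0.
Solve the quadratic x^2 - 36 = 0: discriminant = 0^2 - 4(1)(-36) = 0 + 144 = 144.
sqrt(144) = 12, so x = (0 ± 12)/2: x = 6 or x = -6.

x = -6, x = -2, x = 6


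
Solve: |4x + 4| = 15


An absolute value equation |expr| = 15 gives two cases:
Case 1: 4x + 4 = 15
  4x = 11, so x = 11/4
Case 2: 4x + 4 = -15
  4x = -19, so x = -19/4

x = -19/4, x = 11/4


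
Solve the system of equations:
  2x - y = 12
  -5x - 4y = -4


Using Cramer's rule:
Determinant D = (2)(-4) - (-5)(-1) = -8 - 5 = -13
Dx = (12)(-4) - (-4)(-1) = -48 - 4 = -52
Dy = (2)(-4) - (-5)(12) = -8 + 60 = 52
x = Dx/D = -52/-13 = 4
y = Dy/D = 52/-13 = -4

x = 4, y = -4


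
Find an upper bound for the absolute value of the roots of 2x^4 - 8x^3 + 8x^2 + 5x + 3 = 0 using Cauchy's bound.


Cauchy's bound: all roots r satisfy |r| <= 1 + max(|a_i/a_n|) for i = 0,...,n-1
where a_n is the leading coefficient.

Coefficients: [2, -8, 8, 5, 3]
Leading coefficient a_n = 2
Ratios |a_i/a_n|: 4, 4, 5/2, 3/2
Maximum ratio: 4
Cauchy's bound: |r| <= 1 + 4 = 5

Upper bound = 5


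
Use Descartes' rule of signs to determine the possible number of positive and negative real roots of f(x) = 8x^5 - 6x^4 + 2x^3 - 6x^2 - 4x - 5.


Descartes' rule of signs:

For positive roots, count sign changes in f(x) = 8x^5 - 6x^4 + 2x^3 - 6x^2 - 4x - 5:
Signs of coefficients: +, -, +, -, -, -
Number of sign changes: 3
Possible positive real roots: 3, 1

For negative roots, examine f(-x) = -8x^5 - 6x^4 - 2x^3 - 6x^2 + 4x - 5:
Signs of coefficients: -, -, -, -, +, -
Number of sign changes: 2
Possible negative real roots: 2, 0

Positive roots: 3 or 1; Negative roots: 2 or 0


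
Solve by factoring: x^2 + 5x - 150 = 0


We need two numbers that multiply to -150 and add to 5.
Those numbers are -10 and 15 (since (-10) * 15 = -150 and (-10) + 15 = 5).
So x^2 + 5x - 150 = (x - 10)(x + 15) = 0
Setting each factor to zero: x = 10 or x = -15

x = -15, x = 10


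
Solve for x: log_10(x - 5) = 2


Convert to exponential form: x - 5 = 10^2 = 100
x = 100 + 5 = 105
Check: log_10(105 - 5) = log_10(100) = log_10(100) = 2 ✓

x = 105


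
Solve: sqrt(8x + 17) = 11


Square both sides: 8x + 17 = 11^2 = 121
8x = 121 - 17 = 104
x = 13
Check: sqrt(8*13 + 17) = sqrt(121) = 11 ✓

x = 13


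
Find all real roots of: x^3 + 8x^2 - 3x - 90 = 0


Let p(x) = x^3 + 8x^2 - 3x - 90. By the rational root theorem (leading coefficient 1), any rational root is an integer divisor of 90: try ±1, ±2, ... in turn.
Test x = 1: value = -84 ≠ 0.
Test x = -1: value = -80 ≠ 0.
Test x = 2: value = -56 ≠ 0.
Test x = -2: value = -60 ≠ 0.
Test x = 3: value = 0 ✓, so (x - 3) is a factor.
Synthetic division by (x - 3): bring down 1; 1(3) + 8 = 11; 11(3) - 3 = 30; 30(3) - 90 = 0 → quotient x^2 + 11x + 30, remainder 0.
Solve the quadratic x^2 + 11x + 30 = 0: discriminant = 11^2 - 4(1)(30) = 121 - 120 = 1.
sqrt(1) = 1, so x = (-11 ± 1)/2: x = -5 or x = -6.

x = -6, x = -5, x = 3


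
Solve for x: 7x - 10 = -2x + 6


Starting with: 7x - 10 = -2x + 6
Move all x terms to left: (7 + 2)x = 6 + 10
Simplify: 9x = 16
Divide both sides by 9: x = 16/9

x = 16/9


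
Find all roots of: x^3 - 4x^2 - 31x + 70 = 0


Let p(x) = x^3 - 4x^2 - 31x + 70. By the rational root theorem (leading coefficient 1), any rational root is an integer divisor of 70: try ±1, ±2, ... in turn.
Test x = 1: value = 36 ≠ 0.
Test x = -1: value = 96 ≠ 0.
Test x = 2: value = 0 ✓, so (x - 2) is a factor.
Synthetic division by (x - 2): bring down 1; 1(2) - 4 = -2; (-2)(2) - 31 = -35; (-35)(2) + 70 = 0 → quotient x^2 - 2x - 35, remainder 0.
Solve the quadratic x^2 - 2x - 35 = 0: discriminant = (-2)^2 - 4(1)(-35) = 4 + 140 = 144.
sqrt(144) = 12, so x = (2 ± 12)/2: x = 7 or x = -5.
Collecting all roots found:

x = -5, x = 2, x = 7


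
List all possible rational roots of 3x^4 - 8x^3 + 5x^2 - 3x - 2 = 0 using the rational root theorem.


Rational root theorem: possible roots are ±p/q where:
  p divides the constant term (-2): p ∈ {1, 2}
  q divides the leading coefficient (3): q ∈ {1, 3}

All possible rational roots: -2, -1, -2/3, -1/3, 1/3, 2/3, 1, 2

-2, -1, -2/3, -1/3, 1/3, 2/3, 1, 2


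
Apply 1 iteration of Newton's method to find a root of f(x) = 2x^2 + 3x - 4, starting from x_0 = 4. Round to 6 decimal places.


Newton's method: x_(n+1) = x_n - f(x_n)/f'(x_n)
f(x) = 2x^2 + 3x - 4
f'(x) = 4x + 3

Iteration 1:
  f(4.000000) = 40.000000
  f'(4.000000) = 19.000000
  x_1 = 4.000000 - (40.000000)/(19.000000) = 1.894737

x_1 = 1.894737


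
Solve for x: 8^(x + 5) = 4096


Express both sides with the same base.
4096 = 8^4
Since the bases match, equate exponents: x + 5 = 4
So x = 4 - (5) = -1

x = -1


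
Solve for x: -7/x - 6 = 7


Subtract -6 from both sides: -7/x = 13
Multiply both sides by x: -7 = 13 * x
Divide by 13: x = -7/13

x = -7/13


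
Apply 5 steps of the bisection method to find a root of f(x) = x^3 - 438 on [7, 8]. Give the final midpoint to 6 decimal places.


f(x) = x^3 - 438
f(7) = -95 < 0
f(8) = 74 > 0

Step 1: midpoint = (7.000000 + 8.000000)/2 = 7.500000
  f(7.500000) = -16.125000
  f(mid) < 0, so root is in [7.500000, 8.000000]

Step 2: midpoint = (7.500000 + 8.000000)/2 = 7.750000
  f(7.750000) = 27.484375
  f(mid) > 0, so root is in [7.500000, 7.750000]

Step 3: midpoint = (7.500000 + 7.750000)/2 = 7.625000
  f(7.625000) = 5.322266
  f(mid) > 0, so root is in [7.500000, 7.625000]

Step 4: midpoint = (7.500000 + 7.625000)/2 = 7.562500
  f(7.562500) = -5.489990
  f(mid) < 0, so root is in [7.562500, 7.625000]

Step 5: midpoint = (7.562500 + 7.625000)/2 = 7.593750
  f(7.593750) = -0.106110
  f(mid) < 0, so root is in [7.593750, 7.625000]

midpoint = 7.593750


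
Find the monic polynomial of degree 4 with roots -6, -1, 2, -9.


A monic polynomial with roots -6, -1, 2, -9 is:
p(x) = (x + 6)(x + 1)(x - 2)(x + 9)
After multiplying by (x + 6): x + 6
After multiplying by (x + 1): x^2 + 7x + 6
After multiplying by (x - 2): x^3 + 5x^2 - 8x - 12
After multiplying by (x + 9): x^4 + 14x^3 + 37x^2 - 84x - 108

x^4 + 14x^3 + 37x^2 - 84x - 108


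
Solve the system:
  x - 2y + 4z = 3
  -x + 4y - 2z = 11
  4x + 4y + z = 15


Using Cramer's rule. Expand each determinant along the first row.
D  = 1*[4*1 - (-2)*4] - (-2)*[(-1)*1 - (-2)*4] + 4*[(-1)*4 - 4*4]
  = 1*(12) - (-2)*(7) + 4*(-20) = -54
Dx = 3*[4*1 - (-2)*4] - (-2)*[11*1 - (-2)*15] + 4*[11*4 - 4*15]
  = 3*(12) - (-2)*(41) + 4*(-16) = 54
Dy = 1*[11*1 - (-2)*15] - 3*[(-1)*1 - (-2)*4] + 4*[(-1)*15 - 11*4]
  = 1*(41) - 3*(7) + 4*(-59) = -216
Dz = 1*[4*15 - 11*4] - (-2)*[(-1)*15 - 11*4] + 3*[(-1)*4 - 4*4]
  = 1*(16) - (-2)*(-59) + 3*(-20) = -162
x = Dx/D = 54/-54 = -1, y = Dy/D = -216/-54 = 4, z = Dz/D = -162/-54 = 3
Check eq1: (1)(-1) + (-2)(4) + (4)(3) = 3 = 3 ✓
Check eq2: (-1)(-1) + (4)(4) + (-2)(3) = 11 = 11 ✓
Check eq3: (4)(-1) + (4)(4) + (1)(3) = 15 = 15 ✓

x = -1, y = 4, z = 3


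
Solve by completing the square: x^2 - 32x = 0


Start: x^2 - 32x + 0 = 0
Move constant: x^2 - 32x = 0
Half of -32 is -16, squared is 256
Add 256 to both sides: x^2 - 32x + 256 = 256
(x - 16)^2 = 256
x - 16 = ±16
x = 16 + 16 = 32 or x = 16 - 16 = 0

x = 0, x = 32


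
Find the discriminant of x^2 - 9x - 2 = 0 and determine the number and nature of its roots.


For ax^2 + bx + c = 0, discriminant D = b^2 - 4ac
Here a = 1, b = -9, c = -2
D = (-9)^2 - 4(1)(-2) = 81 + 8 = 89

D = 89 > 0 but not a perfect square
The equation has 2 distinct real irrational roots.

Discriminant = 89, 2 distinct real irrational roots


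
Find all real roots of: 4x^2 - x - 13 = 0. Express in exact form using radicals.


Using the quadratic formula: x = (-b ± sqrt(b^2 - 4ac)) / (2a)
Here a = 4, b = -1, c = -13
Discriminant = b^2 - 4ac = (-1)^2 - 4(4)(-13) = 1 + 208 = 209
Since discriminant = 209 > 0, there are two real roots.
x = (1 ± sqrt(209)) / 8
Numerically: x ≈ 1.9321 or x ≈ -1.6821

x = (1 + sqrt(209)) / 8 or x = (1 - sqrt(209)) / 8


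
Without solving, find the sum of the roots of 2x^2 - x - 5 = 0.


By Vieta's formulas for ax^2 + bx + c = 0:
  Sum of roots = -b/a
  Product of roots = c/a

Here a = 2, b = -1, c = -5
Sum = -(-1)/2 = 1/2
Product = -5/2 = -5/2

Sum = 1/2


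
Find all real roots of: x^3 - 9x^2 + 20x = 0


The constant term is 0, so x = 0 is a root. Factor out x:
  x(x^2 - 9x + 20) = 0
Solve the quadratic x^2 - 9x + 20 = 0: discriminant = (-9)^2 - 4(1)(20) = 81 - 80 = 1.
sqrt(1) = 1, so x = (9 ± 1)/2: x = 5 or x = 4.

x = 0, x = 4, x = 5


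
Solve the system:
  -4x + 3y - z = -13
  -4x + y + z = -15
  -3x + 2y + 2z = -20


Using Cramer's rule. Expand each determinant along the first row.
D  = (-4)*[1*2 - 1*2] - 3*[(-4)*2 - 1*(-3)] + (-1)*[(-4)*2 - 1*(-3)]
  = (-4)*(0) - 3*(-5) + (-1)*(-5) = 20
Dx = (-13)*[1*2 - 1*2] - 3*[(-15)*2 - 1*(-20)] + (-1)*[(-15)*2 - 1*(-20)]
  = (-13)*(0) - 3*(-10) + (-1)*(-10) = 40
Dy = (-4)*[(-15)*2 - 1*(-20)] - (-13)*[(-4)*2 - 1*(-3)] + (-1)*[(-4)*(-20) - (-15)*(-3)]
  = (-4)*(-10) - (-13)*(-5) + (-1)*(35) = -60
Dz = (-4)*[1*(-20) - (-15)*2] - 3*[(-4)*(-20) - (-15)*(-3)] + (-13)*[(-4)*2 - 1*(-3)]
  = (-4)*(10) - 3*(35) + (-13)*(-5) = -80
x = Dx/D = 40/20 = 2, y = Dy/D = -60/20 = -3, z = Dz/D = -80/20 = -4
Check eq1: (-4)(2) + (3)(-3) + (-1)(-4) = -13 = -13 ✓
Check eq2: (-4)(2) + (1)(-3) + (1)(-4) = -15 = -15 ✓
Check eq3: (-3)(2) + (2)(-3) + (2)(-4) = -20 = -20 ✓

x = 2, y = -3, z = -4


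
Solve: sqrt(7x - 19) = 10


Square both sides: 7x - 19 = 10^2 = 100
7x = 100 + 19 = 119
x = 17
Check: sqrt(7*17 - 19) = sqrt(100) = 10 ✓

x = 17


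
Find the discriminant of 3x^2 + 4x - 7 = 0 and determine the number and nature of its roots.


For ax^2 + bx + c = 0, discriminant D = b^2 - 4ac
Here a = 3, b = 4, c = -7
D = (4)^2 - 4(3)(-7) = 16 + 84 = 100

D = 100 > 0 and is a perfect square (sqrt = 10)
The equation has 2 distinct real rational roots.

Discriminant = 100, 2 distinct real rational roots


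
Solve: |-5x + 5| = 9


An absolute value equation |expr| = 9 gives two cases:
Case 1: -5x + 5 = 9
  -5x = 4, so x = -4/5
Case 2: -5x + 5 = -9
  -5x = -14, so x = 14/5

x = -4/5, x = 14/5


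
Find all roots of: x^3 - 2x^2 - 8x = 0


The constant term is 0, so x = 0 is a root. Factor out x:
  x^2 - 2x - 8 = 0
Solve the quadratic x^2 - 2x - 8 = 0: discriminant = (-2)^2 - 4(1)(-8) = 4 + 32 = 36.
sqrt(36) = 6, so x = (2 ± 6)/2: x = 4 or x = -2.
Collecting all roots found:

x = -2, x = 0, x = 4


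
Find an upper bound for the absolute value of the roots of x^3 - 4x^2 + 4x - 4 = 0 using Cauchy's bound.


Cauchy's bound: all roots r satisfy |r| <= 1 + max(|a_i/a_n|) for i = 0,...,n-1
where a_n is the leading coefficient.

Coefficients: [1, -4, 4, -4]
Leading coefficient a_n = 1
Ratios |a_i/a_n|: 4, 4, 4
Maximum ratio: 4
Cauchy's bound: |r| <= 1 + 4 = 5

Upper bound = 5


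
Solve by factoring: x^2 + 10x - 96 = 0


We need two numbers that multiply to -96 and add to 10.
Those numbers are -6 and 16 (since (-6) * 16 = -96 and (-6) + 16 = 10).
So x^2 + 10x - 96 = (x - 6)(x + 16) = 0
Setting each factor to zero: x = 6 or x = -16

x = -16, x = 6


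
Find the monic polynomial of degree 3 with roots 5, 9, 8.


A monic polynomial with roots 5, 9, 8 is:
p(x) = (x - 5)(x - 9)(x - 8)
After multiplying by (x - 5): x - 5
After multiplying by (x - 9): x^2 - 14x + 45
After multiplying by (x - 8): x^3 - 22x^2 + 157x - 360

x^3 - 22x^2 + 157x - 360


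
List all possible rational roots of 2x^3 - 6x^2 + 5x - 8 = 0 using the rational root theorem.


Rational root theorem: possible roots are ±p/q where:
  p divides the constant term (-8): p ∈ {1, 2, 4, 8}
  q divides the leading coefficient (2): q ∈ {1, 2}

All possible rational roots: -8, -4, -2, -1, -1/2, 1/2, 1, 2, 4, 8

-8, -4, -2, -1, -1/2, 1/2, 1, 2, 4, 8


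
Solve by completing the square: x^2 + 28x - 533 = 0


Start: x^2 + 28x - 533 = 0
Move constant: x^2 + 28x = 533
Half of 28 is 14, squared is 196
Add 196 to both sides: x^2 + 28x + 196 = 729
(x + 14)^2 = 729
x + 14 = ±27
x = -14 + 27 = 13 or x = -14 - 27 = -41

x = -41, x = 13


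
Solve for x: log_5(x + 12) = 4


Convert to exponential form: x + 12 = 5^4 = 625
x = 625 - 12 = 613
Check: log_5(613 + 12) = log_5(625) = log_5(625) = 4 ✓

x = 613


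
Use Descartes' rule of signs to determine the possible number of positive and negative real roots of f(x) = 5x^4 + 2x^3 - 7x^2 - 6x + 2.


Descartes' rule of signs:

For positive roots, count sign changes in f(x) = 5x^4 + 2x^3 - 7x^2 - 6x + 2:
Signs of coefficients: +, +, -, -, +
Number of sign changes: 2
Possible positive real roots: 2, 0

For negative roots, examine f(-x) = 5x^4 - 2x^3 - 7x^2 + 6x + 2:
Signs of coefficients: +, -, -, +, +
Number of sign changes: 2
Possible negative real roots: 2, 0

Positive roots: 2 or 0; Negative roots: 2 or 0


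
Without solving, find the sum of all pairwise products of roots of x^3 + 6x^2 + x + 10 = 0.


By Vieta's formulas for x^3 + bx^2 + cx + d = 0:
  r1 + r2 + r3 = -b/a = -6
  r1*r2 + r1*r3 + r2*r3 = c/a = 1
  r1*r2*r3 = -d/a = -10


Sum of pairwise products = 1


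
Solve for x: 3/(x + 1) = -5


Multiply both sides by (x + 1): 3 = -5(x + 1)
Distribute: 3 = -5x - 5
-5x = 3 + 5 = 8
x = -8/5

x = -8/5


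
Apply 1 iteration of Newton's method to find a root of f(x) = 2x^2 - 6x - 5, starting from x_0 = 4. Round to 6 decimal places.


Newton's method: x_(n+1) = x_n - f(x_n)/f'(x_n)
f(x) = 2x^2 - 6x - 5
f'(x) = 4x - 6

Iteration 1:
  f(4.000000) = 3.000000
  f'(4.000000) = 10.000000
  x_1 = 4.000000 - (3.000000)/(10.000000) = 3.700000

x_1 = 3.700000


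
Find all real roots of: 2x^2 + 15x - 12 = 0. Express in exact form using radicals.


Using the quadratic formula: x = (-b ± sqrt(b^2 - 4ac)) / (2a)
Here a = 2, b = 15, c = -12
Discriminant = b^2 - 4ac = 15^2 - 4(2)(-12) = 225 + 96 = 321
Since discriminant = 321 > 0, there are two real roots.
x = (-15 ± sqrt(321)) / 4
Numerically: x ≈ 0.7291 or x ≈ -8.2291

x = (-15 + sqrt(321)) / 4 or x = (-15 - sqrt(321)) / 4


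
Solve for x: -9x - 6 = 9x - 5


Starting with: -9x - 6 = 9x - 5
Move all x terms to left: (-9 - 9)x = -5 + 6
Simplify: -18x = 1
Divide both sides by -18: x = -1/18

x = -1/18


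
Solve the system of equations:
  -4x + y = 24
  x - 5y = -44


Using Cramer's rule:
Determinant D = (-4)(-5) - (1)(1) = 20 - 1 = 19
Dx = (24)(-5) - (-44)(1) = -120 + 44 = -76
Dy = (-4)(-44) - (1)(24) = 176 - 24 = 152
x = Dx/D = -76/19 = -4
y = Dy/D = 152/19 = 8

x = -4, y = 8


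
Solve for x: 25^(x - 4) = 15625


Express both sides with the same base.
15625 = 25^3
Since the bases match, equate exponents: x - 4 = 3
So x = 3 - (-4) = 7

x = 7


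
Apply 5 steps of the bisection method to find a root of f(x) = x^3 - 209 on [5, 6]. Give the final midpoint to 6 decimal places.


f(x) = x^3 - 209
f(5) = -84 < 0
f(6) = 7 > 0

Step 1: midpoint = (5.000000 + 6.000000)/2 = 5.500000
  f(5.500000) = -42.625000
  f(mid) < 0, so root is in [5.500000, 6.000000]

Step 2: midpoint = (5.500000 + 6.000000)/2 = 5.750000
  f(5.750000) = -18.890625
  f(mid) < 0, so root is in [5.750000, 6.000000]

Step 3: midpoint = (5.750000 + 6.000000)/2 = 5.875000
  f(5.875000) = -6.220703
  f(mid) < 0, so root is in [5.875000, 6.000000]

Step 4: midpoint = (5.875000 + 6.000000)/2 = 5.937500
  f(5.937500) = 0.320068
  f(mid) > 0, so root is in [5.875000, 5.937500]

Step 5: midpoint = (5.875000 + 5.937500)/2 = 5.906250
  f(5.906250) = -2.967621
  f(mid) < 0, so root is in [5.906250, 5.937500]

midpoint = 5.906250


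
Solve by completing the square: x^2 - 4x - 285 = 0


Start: x^2 - 4x - 285 = 0
Move constant: x^2 - 4x = 285
Half of -4 is -2, squared is 4
Add 4 to both sides: x^2 - 4x + 4 = 289
(x - 2)^2 = 289
x - 2 = ±17
x = 2 + 17 = 19 or x = 2 - 17 = -15

x = -15, x = 19


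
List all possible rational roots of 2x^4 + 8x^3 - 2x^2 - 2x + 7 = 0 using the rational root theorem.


Rational root theorem: possible roots are ±p/q where:
  p divides the constant term (7): p ∈ {1, 7}
  q divides the leading coefficient (2): q ∈ {1, 2}

All possible rational roots: -7, -7/2, -1, -1/2, 1/2, 1, 7/2, 7

-7, -7/2, -1, -1/2, 1/2, 1, 7/2, 7


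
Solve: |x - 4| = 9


An absolute value equation |expr| = 9 gives two cases:
Case 1: x - 4 = 9
  x = 13, so x = 13
Case 2: x - 4 = -9
  x = -5, so x = -5

x = -5, x = 13


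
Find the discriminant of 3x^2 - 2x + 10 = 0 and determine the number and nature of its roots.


For ax^2 + bx + c = 0, discriminant D = b^2 - 4ac
Here a = 3, b = -2, c = 10
D = (-2)^2 - 4(3)(10) = 4 - 120 = -116

D = -116 < 0
The equation has no real roots (2 complex conjugate roots).

Discriminant = -116, no real roots (2 complex conjugate roots)


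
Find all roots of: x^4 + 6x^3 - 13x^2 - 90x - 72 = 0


Let p(x) = x^4 + 6x^3 - 13x^2 - 90x - 72. By the rational root theorem (leading coefficient 1), any rational root is an integer divisor of 72: try ±1, ±2, ... in turn.
Test x = 1: value = -168 ≠ 0.
Test x = -1: value = 0 ✓, so (x + 1) is a factor.
Synthetic division by (x + 1): bring down 1; 1(-1) + 6 = 5; 5(-1) - 13 = -18; (-18)(-1) - 90 = -72; (-72)(-1) - 72 = 0 → quotient x^3 + 5x^2 - 18x - 72, remainder 0.
Continue with the quotient x^3 + 5x^2 - 18x - 72 (candidates must divide 72; re-test x = -1 first in case it repeats).
Test x = -1: value = -50 ≠ 0.
Test x = 2: value = -80 ≠ 0.
Test x = -2: value = -24 ≠ 0.
Test x = 3: value = -54 ≠ 0.
Test x = -3: value = 0 ✓, so (x + 3) is a factor.
Synthetic division by (x + 3): bring down 1; 1(-3) + 5 = 2; 2(-3) - 18 = -24; (-24)(-3) - 72 = 0 → quotient x^2 + 2x - 24, remainder 0.
Solve the quadratic x^2 + 2x - 24 = 0: discriminant = 2^2 - 4(1)(-24) = 4 + 96 = 100.
sqrt(100) = 10, so x = (-2 ± 10)/2: x = 4 or x = -6.
Collecting all roots found:

x = -6, x = -3, x = -1, x = 4


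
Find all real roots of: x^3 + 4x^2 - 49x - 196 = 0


Let p(x) = x^3 + 4x^2 - 49x - 196. By the rational root theorem (leading coefficient 1), any rational root is an integer divisor of 196: try ±1, ±2, ... in turn.
Test x = 1: value = -240 ≠ 0.
Test x = -1: value = -144 ≠ 0.
Test x = 2: value = -270 ≠ 0.
Test x = -2: value = -90 ≠ 0.
Test x = 4: value = -264 ≠ 0.
Test x = -4: value = 0 ✓, so (x + 4) is a factor.
Synthetic division by (x + 4): bring down 1; 1(-4) + 4 = 0; 0(-4) - 49 = -49; (-49)(-4) - 196 = 0 → quotient x^2 - 49, remainder 0.
Solve the quadratic x^2 - 49 = 0: discriminant = 0^2 - 4(1)(-49) = 0 + 196 = 196.
sqrt(196) = 14, so x = (0 ± 14)/2: x = 7 or x = -7.

x = -7, x = -4, x = 7


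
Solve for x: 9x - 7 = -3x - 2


Starting with: 9x - 7 = -3x - 2
Move all x terms to left: (9 + 3)x = -2 + 7
Simplify: 12x = 5
Divide both sides by 12: x = 5/12

x = 5/12


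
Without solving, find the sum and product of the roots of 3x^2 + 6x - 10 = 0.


By Vieta's formulas for ax^2 + bx + c = 0:
  Sum of roots = -b/a
  Product of roots = c/a

Here a = 3, b = 6, c = -10
Sum = -(6)/3 = -2
Product = -10/3 = -10/3

Sum = -2, Product = -10/3


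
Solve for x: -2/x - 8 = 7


Subtract -8 from both sides: -2/x = 15
Multiply both sides by x: -2 = 15 * x
Divide by 15: x = -2/15

x = -2/15


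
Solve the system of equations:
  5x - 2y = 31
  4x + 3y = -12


Using Cramer's rule:
Determinant D = (5)(3) - (4)(-2) = 15 + 8 = 23
Dx = (31)(3) - (-12)(-2) = 93 - 24 = 69
Dy = (5)(-12) - (4)(31) = -60 - 124 = -184
x = Dx/D = 69/23 = 3
y = Dy/D = -184/23 = -8

x = 3, y = -8


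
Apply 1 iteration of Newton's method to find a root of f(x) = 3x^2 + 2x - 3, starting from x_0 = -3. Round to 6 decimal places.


Newton's method: x_(n+1) = x_n - f(x_n)/f'(x_n)
f(x) = 3x^2 + 2x - 3
f'(x) = 6x + 2

Iteration 1:
  f(-3.000000) = 18.000000
  f'(-3.000000) = -16.000000
  x_1 = -3.000000 - (18.000000)/(-16.000000) = -1.875000

x_1 = -1.875000


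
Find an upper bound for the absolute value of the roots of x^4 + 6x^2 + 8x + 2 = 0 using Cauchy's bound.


Cauchy's bound: all roots r satisfy |r| <= 1 + max(|a_i/a_n|) for i = 0,...,n-1
where a_n is the leading coefficient.

Coefficients: [1, 0, 6, 8, 2]
Leading coefficient a_n = 1
Ratios |a_i/a_n|: 0, 6, 8, 2
Maximum ratio: 8
Cauchy's bound: |r| <= 1 + 8 = 9

Upper bound = 9


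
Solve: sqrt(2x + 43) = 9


Square both sides: 2x + 43 = 9^2 = 81
2x = 81 - 43 = 38
x = 19
Check: sqrt(2*19 + 43) = sqrt(81) = 9 ✓

x = 19


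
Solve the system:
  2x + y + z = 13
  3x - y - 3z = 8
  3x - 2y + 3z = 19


Using Cramer's rule. Expand each determinant along the first row.
D  = 2*[(-1)*3 - (-3)*(-2)] - 1*[3*3 - (-3)*3] + 1*[3*(-2) - (-1)*3]
  = 2*(-9) - 1*(18) + 1*(-3) = -39
Dx = 13*[(-1)*3 - (-3)*(-2)] - 1*[8*3 - (-3)*19] + 1*[8*(-2) - (-1)*19]
  = 13*(-9) - 1*(81) + 1*(3) = -195
Dy = 2*[8*3 - (-3)*19] - 13*[3*3 - (-3)*3] + 1*[3*19 - 8*3]
  = 2*(81) - 13*(18) + 1*(33) = -39
Dz = 2*[(-1)*19 - 8*(-2)] - 1*[3*19 - 8*3] + 13*[3*(-2) - (-1)*3]
  = 2*(-3) - 1*(33) + 13*(-3) = -78
x = Dx/D = -195/-39 = 5, y = Dy/D = -39/-39 = 1, z = Dz/D = -78/-39 = 2
Check eq1: (2)(5) + (1)(1) + (1)(2) = 13 = 13 ✓
Check eq2: (3)(5) + (-1)(1) + (-3)(2) = 8 = 8 ✓
Check eq3: (3)(5) + (-2)(1) + (3)(2) = 19 = 19 ✓

x = 5, y = 1, z = 2


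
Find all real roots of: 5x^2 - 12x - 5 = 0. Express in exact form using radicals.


Using the quadratic formula: x = (-b ± sqrt(b^2 - 4ac)) / (2a)
Here a = 5, b = -12, c = -5
Discriminant = b^2 - 4ac = (-12)^2 - 4(5)(-5) = 144 + 100 = 244
Since discriminant = 244 > 0, there are two real roots.
x = (12 ± 2*sqrt(61)) / 10
Simplifying: x = (6 ± sqrt(61)) / 5
Numerically: x ≈ 2.7620 or x ≈ -0.3620

x = (6 + sqrt(61)) / 5 or x = (6 - sqrt(61)) / 5


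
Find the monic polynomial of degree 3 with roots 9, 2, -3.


A monic polynomial with roots 9, 2, -3 is:
p(x) = (x - 9)(x - 2)(x + 3)
After multiplying by (x - 9): x - 9
After multiplying by (x - 2): x^2 - 11x + 18
After multiplying by (x + 3): x^3 - 8x^2 - 15x + 54

x^3 - 8x^2 - 15x + 54


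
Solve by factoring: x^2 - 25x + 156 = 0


We need two numbers that multiply to 156 and add to -25.
Those numbers are -12 and -13 (since (-12) * (-13) = 156 and (-12) + (-13) = -25).
So x^2 - 25x + 156 = (x - 12)(x - 13) = 0
Setting each factor to zero: x = 12 or x = 13

x = 12, x = 13


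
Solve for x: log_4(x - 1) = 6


Convert to exponential form: x - 1 = 4^6 = 4096
x = 4096 + 1 = 4097
Check: log_4(4097 - 1) = log_4(4096) = log_4(4096) = 6 ✓

x = 4097


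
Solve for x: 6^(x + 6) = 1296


Express both sides with the same base.
1296 = 6^4
Since the bases match, equate exponents: x + 6 = 4
So x = 4 - (6) = -2

x = -2


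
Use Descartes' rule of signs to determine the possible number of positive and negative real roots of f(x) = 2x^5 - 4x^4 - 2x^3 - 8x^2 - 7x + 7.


Descartes' rule of signs:

For positive roots, count sign changes in f(x) = 2x^5 - 4x^4 - 2x^3 - 8x^2 - 7x + 7:
Signs of coefficients: +, -, -, -, -, +
Number of sign changes: 2
Possible positive real roots: 2, 0

For negative roots, examine f(-x) = -2x^5 - 4x^4 + 2x^3 - 8x^2 + 7x + 7:
Signs of coefficients: -, -, +, -, +, +
Number of sign changes: 3
Possible negative real roots: 3, 1

Positive roots: 2 or 0; Negative roots: 3 or 1


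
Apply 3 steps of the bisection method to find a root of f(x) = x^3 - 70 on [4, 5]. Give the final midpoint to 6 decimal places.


f(x) = x^3 - 70
f(4) = -6 < 0
f(5) = 55 > 0

Step 1: midpoint = (4.000000 + 5.000000)/2 = 4.500000
  f(4.500000) = 21.125000
  f(mid) > 0, so root is in [4.000000, 4.500000]

Step 2: midpoint = (4.000000 + 4.500000)/2 = 4.250000
  f(4.250000) = 6.765625
  f(mid) > 0, so root is in [4.000000, 4.250000]

Step 3: midpoint = (4.000000 + 4.250000)/2 = 4.125000
  f(4.125000) = 0.189453
  f(mid) > 0, so root is in [4.000000, 4.125000]

midpoint = 4.125000


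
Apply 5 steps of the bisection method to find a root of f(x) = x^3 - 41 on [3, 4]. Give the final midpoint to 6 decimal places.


f(x) = x^3 - 41
f(3) = -14 < 0
f(4) = 23 > 0

Step 1: midpoint = (3.000000 + 4.000000)/2 = 3.500000
  f(3.500000) = 1.875000
  f(mid) > 0, so root is in [3.000000, 3.500000]

Step 2: midpoint = (3.000000 + 3.500000)/2 = 3.250000
  f(3.250000) = -6.671875
  f(mid) < 0, so root is in [3.250000, 3.500000]

Step 3: midpoint = (3.250000 + 3.500000)/2 = 3.375000
  f(3.375000) = -2.556641
  f(mid) < 0, so root is in [3.375000, 3.500000]

Step 4: midpoint = (3.375000 + 3.500000)/2 = 3.437500
  f(3.437500) = -0.381104
  f(mid) < 0, so root is in [3.437500, 3.500000]

Step 5: midpoint = (3.437500 + 3.500000)/2 = 3.468750
  f(3.468750) = 0.736786
  f(mid) > 0, so root is in [3.437500, 3.468750]

midpoint = 3.468750


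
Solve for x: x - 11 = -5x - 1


Starting with: x - 11 = -5x - 1
Move all x terms to left: (1 + 5)x = -1 + 11
Simplify: 6x = 10
Divide both sides by 6: x = 5/3

x = 5/3


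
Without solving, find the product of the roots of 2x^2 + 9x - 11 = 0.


By Vieta's formulas for ax^2 + bx + c = 0:
  Sum of roots = -b/a
  Product of roots = c/a

Here a = 2, b = 9, c = -11
Sum = -(9)/2 = -9/2
Product = -11/2 = -11/2

Product = -11/2


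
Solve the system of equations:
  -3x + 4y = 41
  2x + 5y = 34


Using Cramer's rule:
Determinant D = (-3)(5) - (2)(4) = -15 - 8 = -23
Dx = (41)(5) - (34)(4) = 205 - 136 = 69
Dy = (-3)(34) - (2)(41) = -102 - 82 = -184
x = Dx/D = 69/-23 = -3
y = Dy/D = -184/-23 = 8

x = -3, y = 8


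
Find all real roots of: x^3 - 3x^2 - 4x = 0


The constant term is 0, so x = 0 is a root. Factor out x:
  x(x^2 - 3x - 4) = 0
Solve the quadratic x^2 - 3x - 4 = 0: discriminant = (-3)^2 - 4(1)(-4) = 9 + 16 = 25.
sqrt(25) = 5, so x = (3 ± 5)/2: x = 4 or x = -1.

x = -1, x = 0, x = 4


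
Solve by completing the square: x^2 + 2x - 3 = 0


Start: x^2 + 2x - 3 = 0
Move constant: x^2 + 2x = 3
Half of 2 is 1, squared is 1
Add 1 to both sides: x^2 + 2x + 1 = 4
(x + 1)^2 = 4
x + 1 = ±2
x = -1 + 2 = 1 or x = -1 - 2 = -3

x = -3, x = 1


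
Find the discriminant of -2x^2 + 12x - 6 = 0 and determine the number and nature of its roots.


For ax^2 + bx + c = 0, discriminant D = b^2 - 4ac
Here a = -2, b = 12, c = -6
D = (12)^2 - 4(-2)(-6) = 144 - 48 = 96

D = 96 > 0 but not a perfect square
The equation has 2 distinct real irrational roots.

Discriminant = 96, 2 distinct real irrational roots


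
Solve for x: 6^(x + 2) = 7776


Express both sides with the same base.
7776 = 6^5
Since the bases match, equate exponents: x + 2 = 5
So x = 5 - (2) = 3

x = 3


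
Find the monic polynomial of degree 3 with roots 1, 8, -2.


A monic polynomial with roots 1, 8, -2 is:
p(x) = (x - 1)(x - 8)(x + 2)
After multiplying by (x - 1): x - 1
After multiplying by (x - 8): x^2 - 9x + 8
After multiplying by (x + 2): x^3 - 7x^2 - 10x + 16

x^3 - 7x^2 - 10x + 16


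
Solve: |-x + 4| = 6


An absolute value equation |expr| = 6 gives two cases:
Case 1: -x + 4 = 6
  -x = 2, so x = -2
Case 2: -x + 4 = -6
  -x = -10, so x = 10

x = -2, x = 10


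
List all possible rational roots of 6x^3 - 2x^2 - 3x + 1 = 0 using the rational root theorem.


Rational root theorem: possible roots are ±p/q where:
  p divides the constant term (1): p ∈ {1}
  q divides the leading coefficient (6): q ∈ {1, 2, 3, 6}

All possible rational roots: -1, -1/2, -1/3, -1/6, 1/6, 1/3, 1/2, 1

-1, -1/2, -1/3, -1/6, 1/6, 1/3, 1/2, 1


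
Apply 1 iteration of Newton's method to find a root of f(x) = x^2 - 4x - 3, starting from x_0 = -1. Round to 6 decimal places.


Newton's method: x_(n+1) = x_n - f(x_n)/f'(x_n)
f(x) = x^2 - 4x - 3
f'(x) = 2x - 4

Iteration 1:
  f(-1.000000) = 2.000000
  f'(-1.000000) = -6.000000
  x_1 = -1.000000 - (2.000000)/(-6.000000) = -0.666667

x_1 = -0.666667


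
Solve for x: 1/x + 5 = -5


Subtract 5 from both sides: 1/x = -10
Multiply both sides by x: 1 = -10 * x
Divide by -10: x = -1/10

x = -1/10


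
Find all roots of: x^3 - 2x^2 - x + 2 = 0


Let p(x) = x^3 - 2x^2 - x + 2. By the rational root theorem (leading coefficient 1), any rational root is an integer divisor of 2: try ±1, ±2, ... in turn.
Test x = 1: value = 0 ✓, so (x - 1) is a factor.
Synthetic division by (x - 1): bring down 1; 1(1) - 2 = -1; (-1)(1) - 1 = -2; (-2)(1) + 2 = 0 → quotient x^2 - x - 2, remainder 0.
Solve the quadratic x^2 - x - 2 = 0: discriminant = (-1)^2 - 4(1)(-2) = 1 + 8 = 9.
sqrt(9) = 3, so x = (1 ± 3)/2: x = 2 or x = -1.
Collecting all roots found:

x = -1, x = 1, x = 2


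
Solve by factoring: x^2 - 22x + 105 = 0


We need two numbers that multiply to 105 and add to -22.
Those numbers are -7 and -15 (since (-7) * (-15) = 105 and (-7) + (-15) = -22).
So x^2 - 22x + 105 = (x - 7)(x - 15) = 0
Setting each factor to zero: x = 7 or x = 15

x = 7, x = 15


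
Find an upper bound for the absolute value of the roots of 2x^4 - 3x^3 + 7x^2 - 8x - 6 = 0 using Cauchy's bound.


Cauchy's bound: all roots r satisfy |r| <= 1 + max(|a_i/a_n|) for i = 0,...,n-1
where a_n is the leading coefficient.

Coefficients: [2, -3, 7, -8, -6]
Leading coefficient a_n = 2
Ratios |a_i/a_n|: 3/2, 7/2, 4, 3
Maximum ratio: 4
Cauchy's bound: |r| <= 1 + 4 = 5

Upper bound = 5


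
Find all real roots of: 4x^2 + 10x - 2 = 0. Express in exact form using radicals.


Using the quadratic formula: x = (-b ± sqrt(b^2 - 4ac)) / (2a)
Here a = 4, b = 10, c = -2
Discriminant = b^2 - 4ac = 10^2 - 4(4)(-2) = 100 + 32 = 132
Since discriminant = 132 > 0, there are two real roots.
x = (-10 ± 2*sqrt(33)) / 8
Simplifying: x = (-5 ± sqrt(33)) / 4
Numerically: x ≈ 0.1861 or x ≈ -2.6861

x = (-5 + sqrt(33)) / 4 or x = (-5 - sqrt(33)) / 4


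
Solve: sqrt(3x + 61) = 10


Square both sides: 3x + 61 = 10^2 = 100
3x = 100 - 61 = 39
x = 13
Check: sqrt(3*13 + 61) = sqrt(100) = 10 ✓

x = 13


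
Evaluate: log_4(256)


We need the exponent such that 4^? = 256
4^4 = 256
Therefore log_4(256) = 4

4


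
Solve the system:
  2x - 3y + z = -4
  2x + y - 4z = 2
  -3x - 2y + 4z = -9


Using Cramer's rule. Expand each determinant along the first row.
D  = 2*[1*4 - (-4)*(-2)] - (-3)*[2*4 - (-4)*(-3)] + 1*[2*(-2) - 1*(-3)]
  = 2*(-4) - (-3)*(-4) + 1*(-1) = -21
Dx = (-4)*[1*4 - (-4)*(-2)] - (-3)*[2*4 - (-4)*(-9)] + 1*[2*(-2) - 1*(-9)]
  = (-4)*(-4) - (-3)*(-28) + 1*(5) = -63
Dy = 2*[2*4 - (-4)*(-9)] - (-4)*[2*4 - (-4)*(-3)] + 1*[2*(-9) - 2*(-3)]
  = 2*(-28) - (-4)*(-4) + 1*(-12) = -84
Dz = 2*[1*(-9) - 2*(-2)] - (-3)*[2*(-9) - 2*(-3)] + (-4)*[2*(-2) - 1*(-3)]
  = 2*(-5) - (-3)*(-12) + (-4)*(-1) = -42
x = Dx/D = -63/-21 = 3, y = Dy/D = -84/-21 = 4, z = Dz/D = -42/-21 = 2
Check eq1: (2)(3) + (-3)(4) + (1)(2) = -4 = -4 ✓
Check eq2: (2)(3) + (1)(4) + (-4)(2) = 2 = 2 ✓
Check eq3: (-3)(3) + (-2)(4) + (4)(2) = -9 = -9 ✓

x = 3, y = 4, z = 2


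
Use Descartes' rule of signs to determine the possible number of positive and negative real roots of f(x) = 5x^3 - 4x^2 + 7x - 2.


Descartes' rule of signs:

For positive roots, count sign changes in f(x) = 5x^3 - 4x^2 + 7x - 2:
Signs of coefficients: +, -, +, -
Number of sign changes: 3
Possible positive real roots: 3, 1

For negative roots, examine f(-x) = -5x^3 - 4x^2 - 7x - 2:
Signs of coefficients: -, -, -, -
Number of sign changes: 0
Possible negative real roots: 0

Positive roots: 3 or 1; Negative roots: 0


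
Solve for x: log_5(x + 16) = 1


Convert to exponential form: x + 16 = 5^1 = 5
x = 5 - 16 = -11
Check: log_5(-11 + 16) = log_5(5) = log_5(5) = 1 ✓

x = -11


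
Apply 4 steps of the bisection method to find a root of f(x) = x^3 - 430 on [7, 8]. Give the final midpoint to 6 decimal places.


f(x) = x^3 - 430
f(7) = -87 < 0
f(8) = 82 > 0

Step 1: midpoint = (7.000000 + 8.000000)/2 = 7.500000
  f(7.500000) = -8.125000
  f(mid) < 0, so root is in [7.500000, 8.000000]

Step 2: midpoint = (7.500000 + 8.000000)/2 = 7.750000
  f(7.750000) = 35.484375
  f(mid) > 0, so root is in [7.500000, 7.750000]

Step 3: midpoint = (7.500000 + 7.750000)/2 = 7.625000
  f(7.625000) = 13.322266
  f(mid) > 0, so root is in [7.500000, 7.625000]

Step 4: midpoint = (7.500000 + 7.625000)/2 = 7.562500
  f(7.562500) = 2.510010
  f(mid) > 0, so root is in [7.500000, 7.562500]

midpoint = 7.562500


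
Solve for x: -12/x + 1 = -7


Subtract 1 from both sides: -12/x = -8
Multiply both sides by x: -12 = -8 * x
Divide by -8: x = 3/2

x = 3/2


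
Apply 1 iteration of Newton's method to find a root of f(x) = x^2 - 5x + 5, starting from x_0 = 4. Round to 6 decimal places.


Newton's method: x_(n+1) = x_n - f(x_n)/f'(x_n)
f(x) = x^2 - 5x + 5
f'(x) = 2x - 5

Iteration 1:
  f(4.000000) = 1.000000
  f'(4.000000) = 3.000000
  x_1 = 4.000000 - (1.000000)/(3.000000) = 3.666667

x_1 = 3.666667


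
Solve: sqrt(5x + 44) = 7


Square both sides: 5x + 44 = 7^2 = 49
5x = 49 - 44 = 5
x = 1
Check: sqrt(5*1 + 44) = sqrt(49) = 7 ✓

x = 1


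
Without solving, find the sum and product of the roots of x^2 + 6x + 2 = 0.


By Vieta's formulas for ax^2 + bx + c = 0:
  Sum of roots = -b/a
  Product of roots = c/a

Here a = 1, b = 6, c = 2
Sum = -(6)/1 = -6
Product = 2/1 = 2

Sum = -6, Product = 2


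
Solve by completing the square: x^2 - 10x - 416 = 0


Start: x^2 - 10x - 416 = 0
Move constant: x^2 - 10x = 416
Half of -10 is -5, squared is 25
Add 25 to both sides: x^2 - 10x + 25 = 441
(x - 5)^2 = 441
x - 5 = ±21
x = 5 + 21 = 26 or x = 5 - 21 = -16

x = -16, x = 26


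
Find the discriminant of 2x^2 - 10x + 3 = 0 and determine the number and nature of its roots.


For ax^2 + bx + c = 0, discriminant D = b^2 - 4ac
Here a = 2, b = -10, c = 3
D = (-10)^2 - 4(2)(3) = 100 - 24 = 76

D = 76 > 0 but not a perfect square
The equation has 2 distinct real irrational roots.

Discriminant = 76, 2 distinct real irrational roots


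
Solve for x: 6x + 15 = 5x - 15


Starting with: 6x + 15 = 5x - 15
Move all x terms to left: (6 - 5)x = -15 - 15
Simplify: x = -30
Divide both sides by 1: x = -30

x = -30


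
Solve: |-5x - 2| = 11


An absolute value equation |expr| = 11 gives two cases:
Case 1: -5x - 2 = 11
  -5x = 13, so x = -13/5
Case 2: -5x - 2 = -11
  -5x = -9, so x = 9/5

x = -13/5, x = 9/5


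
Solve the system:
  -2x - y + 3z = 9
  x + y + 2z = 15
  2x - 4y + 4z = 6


Using Cramer's rule. Expand each determinant along the first row.
D  = (-2)*[1*4 - 2*(-4)] - (-1)*[1*4 - 2*2] + 3*[1*(-4) - 1*2]
  = (-2)*(12) - (-1)*(0) + 3*(-6) = -42
Dx = 9*[1*4 - 2*(-4)] - (-1)*[15*4 - 2*6] + 3*[15*(-4) - 1*6]
  = 9*(12) - (-1)*(48) + 3*(-66) = -42
Dy = (-2)*[15*4 - 2*6] - 9*[1*4 - 2*2] + 3*[1*6 - 15*2]
  = (-2)*(48) - 9*(0) + 3*(-24) = -168
Dz = (-2)*[1*6 - 15*(-4)] - (-1)*[1*6 - 15*2] + 9*[1*(-4) - 1*2]
  = (-2)*(66) - (-1)*(-24) + 9*(-6) = -210
x = Dx/D = -42/-42 = 1, y = Dy/D = -168/-42 = 4, z = Dz/D = -210/-42 = 5
Check eq1: (-2)(1) + (-1)(4) + (3)(5) = 9 = 9 ✓
Check eq2: (1)(1) + (1)(4) + (2)(5) = 15 = 15 ✓
Check eq3: (2)(1) + (-4)(4) + (4)(5) = 6 = 6 ✓

x = 1, y = 4, z = 5


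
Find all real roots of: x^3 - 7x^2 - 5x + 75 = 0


Let p(x) = x^3 - 7x^2 - 5x + 75. By the rational root theorem (leading coefficient 1), any rational root is an integer divisor of 75: try ±1, ±2, ... in turn.
Test x = 1: value = 64 ≠ 0.
Test x = -1: value = 72 ≠ 0.
Test x = 3: value = 24 ≠ 0.
Test x = -3: value = 0 ✓, so (x + 3) is a factor.
Synthetic division by (x + 3): bring down 1; 1(-3) - 7 = -10; (-10)(-3) - 5 = 25; 25(-3) + 75 = 0 → quotient x^2 - 10x + 25, remainder 0.
Solve the quadratic x^2 - 10x + 25 = 0: discriminant = (-10)^2 - 4(1)(25) = 100 - 100 = 0.
Discriminant = 0, so a double root: x = 10/2 = 5.

x = -3, x = 5 (multiplicity 2)


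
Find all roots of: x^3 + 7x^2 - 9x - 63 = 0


Let p(x) = x^3 + 7x^2 - 9x - 63. By the rational root theorem (leading coefficient 1), any rational root is an integer divisor of 63: try ±1, ±2, ... in turn.
Test x = 1: value = -64 ≠ 0.
Test x = -1: value = -48 ≠ 0.
Test x = 3: value = 0 ✓, so (x - 3) is a factor.
Synthetic division by (x - 3): bring down 1; 1(3) + 7 = 10; 10(3) - 9 = 21; 21(3) - 63 = 0 → quotient x^2 + 10x + 21, remainder 0.
Solve the quadratic x^2 + 10x + 21 = 0: discriminant = 10^2 - 4(1)(21) = 100 - 84 = 16.
sqrt(16) = 4, so x = (-10 ± 4)/2: x = -3 or x = -7.
Collecting all roots found:

x = -7, x = -3, x = 3


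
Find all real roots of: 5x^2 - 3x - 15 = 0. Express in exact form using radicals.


Using the quadratic formula: x = (-b ± sqrt(b^2 - 4ac)) / (2a)
Here a = 5, b = -3, c = -15
Discriminant = b^2 - 4ac = (-3)^2 - 4(5)(-15) = 9 + 300 = 309
Since discriminant = 309 > 0, there are two real roots.
x = (3 ± sqrt(309)) / 10
Numerically: x ≈ 2.0578 or x ≈ -1.4578

x = (3 + sqrt(309)) / 10 or x = (3 - sqrt(309)) / 10
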